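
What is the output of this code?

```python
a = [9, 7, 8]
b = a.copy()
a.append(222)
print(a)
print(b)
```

Key concept: list.copy() creates independent copy.
Step by step:
`a = [9, 7, 8]` → a = [9, 7, 8]
`b = a.copy()` → b = [9, 7, 8]
`a.append(222)` → a = [9, 7, 8, 222]
`print(a)` → prints [9, 7, 8, 222]
`print(b)` → prints [9, 7, 8]

Answer:
[9, 7, 8, 222]
[9, 7, 8]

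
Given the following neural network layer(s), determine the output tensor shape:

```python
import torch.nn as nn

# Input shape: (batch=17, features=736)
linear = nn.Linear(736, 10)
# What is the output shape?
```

Input: (17, 736) -> Output: (17, 10)

Answer: (17, 10)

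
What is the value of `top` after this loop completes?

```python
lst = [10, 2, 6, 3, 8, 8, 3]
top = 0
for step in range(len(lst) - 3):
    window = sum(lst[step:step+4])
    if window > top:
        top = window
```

Max sum of 4-element window in [10, 2, 6, 3, 8, 8, 3]
`top` takes the values: 0 → 21 → 25

Answer: 25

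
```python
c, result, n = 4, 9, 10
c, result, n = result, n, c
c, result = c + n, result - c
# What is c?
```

Trace:
`c, result, n = 4, 9, 10` → c = 4; result = 9; n = 10
`c, result, n = result, n, c` → c = 9; result = 10; n = 4
`c, result = c + n, result - c` → c = 13; result = 1
So c = 13

Answer: 13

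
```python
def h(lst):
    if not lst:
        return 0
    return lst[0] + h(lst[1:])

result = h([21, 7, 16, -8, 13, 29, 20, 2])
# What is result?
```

21 + 7 + 16 + (-8) + 13 + 29 + 20 + 2 + 0 = 100

Answer: 100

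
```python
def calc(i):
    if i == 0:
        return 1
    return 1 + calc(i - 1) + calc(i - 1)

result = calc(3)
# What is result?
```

calc(i) = 1 + 2·calc(i-1), calc(0)=1. Closed form: (1+1)·2^3 - 1 = 15.

Answer: 15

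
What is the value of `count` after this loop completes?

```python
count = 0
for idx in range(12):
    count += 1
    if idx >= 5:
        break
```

Loop breaks when idx reaches 5, count is 6
`count` takes the values: 0 → 1 → 2 → 3 → 4 → 5 → 6

Answer: 6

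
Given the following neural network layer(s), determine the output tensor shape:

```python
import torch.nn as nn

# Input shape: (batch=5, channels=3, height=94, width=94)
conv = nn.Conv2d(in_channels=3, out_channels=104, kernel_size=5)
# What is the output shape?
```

Input: (5, 3, 94, 94) -> Output: (5, 104, 90, 90)

Answer: (5, 104, 90, 90)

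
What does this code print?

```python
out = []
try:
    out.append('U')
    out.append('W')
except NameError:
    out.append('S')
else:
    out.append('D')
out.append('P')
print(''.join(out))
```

Execution trace: 'U' (try body) → 'W' (try body, no exception) → 'D' (else) → 'P' (after the try/except). Output: UWDP

Answer: UWDP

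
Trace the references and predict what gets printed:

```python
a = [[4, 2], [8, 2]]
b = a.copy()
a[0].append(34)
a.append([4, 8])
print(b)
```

Key concept: shallow copy with nested lists.
Step by step:
`a = [[4, 2], [8, 2]]` → a = [[4, 2], [8, 2]]
`b = a.copy()` → b = [[4, 2], [8, 2]]
`a[0].append(34)` → a = [[4, 2, 34], [8, 2]]; b = [[4, 2, 34], [8, 2]]
`a.append([4, 8])` → a = [[4, 2, 34], [8, 2], [4, 8]]
`print(b)` → prints [[4, 2, 34], [8, 2]]

Answer: [[4, 2, 34], [8, 2]]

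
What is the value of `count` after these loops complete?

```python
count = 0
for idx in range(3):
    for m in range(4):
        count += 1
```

3 * 4 = 12
`count` takes the values: 0 → 1 → 2 → 3 → 4 → 5 → 6 → 7 → 8 → 9 → 10 → 11 → 12

Answer: 12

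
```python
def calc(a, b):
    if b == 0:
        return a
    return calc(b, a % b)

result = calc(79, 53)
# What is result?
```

calc(79, 53) -> calc(53, 26) -> calc(26, 1) -> calc(1, 0) -> 1

Answer: 1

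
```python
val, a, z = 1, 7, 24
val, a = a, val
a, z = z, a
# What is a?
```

Trace:
`val, a, z = 1, 7, 24` → val = 1; a = 7; z = 24
`val, a = a, val` → val = 7; a = 1
`a, z = z, a` → a = 24; z = 1
So a = 24

Answer: 24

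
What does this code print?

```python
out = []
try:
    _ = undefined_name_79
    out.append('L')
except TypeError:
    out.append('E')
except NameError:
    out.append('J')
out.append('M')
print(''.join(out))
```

Execution trace: 'J' (except NameError) → 'M' (after the try/except). Output: JM

Answer: JM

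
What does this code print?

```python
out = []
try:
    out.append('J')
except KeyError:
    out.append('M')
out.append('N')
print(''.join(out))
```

Execution trace: 'J' (try body, no exception) → 'N' (after the try/except). Output: JN

Answer: JN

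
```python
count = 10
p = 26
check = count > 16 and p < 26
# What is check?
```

Trace:
`count = 10` → count = 10
`p = 26` → p = 26
`check = count > 16 and p < 26` → check = False
So check = False

Answer: False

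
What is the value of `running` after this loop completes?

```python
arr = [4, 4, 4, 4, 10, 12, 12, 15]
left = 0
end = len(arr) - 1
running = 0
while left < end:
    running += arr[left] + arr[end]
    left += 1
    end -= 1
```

Sum of pairs from ends
`running` takes the values: 0 → 19 → 35 → 51 → 65

Answer: 65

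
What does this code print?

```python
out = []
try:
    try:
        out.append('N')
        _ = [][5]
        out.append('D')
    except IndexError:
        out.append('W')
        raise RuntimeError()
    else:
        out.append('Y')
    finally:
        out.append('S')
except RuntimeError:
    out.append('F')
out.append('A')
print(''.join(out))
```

Execution trace: 'N' (inner try body) → 'W' (inner except IndexError) → 'S' (inner finally) → 'F' (outer except RuntimeError) → 'A' (after the try/except). Output: NWSFA

Answer: NWSFA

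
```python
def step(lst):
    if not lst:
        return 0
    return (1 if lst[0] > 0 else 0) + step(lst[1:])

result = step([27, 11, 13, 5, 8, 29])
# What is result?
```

Count of positive elements in [27, 11, 13, 5, 8, 29] = 6

Answer: 6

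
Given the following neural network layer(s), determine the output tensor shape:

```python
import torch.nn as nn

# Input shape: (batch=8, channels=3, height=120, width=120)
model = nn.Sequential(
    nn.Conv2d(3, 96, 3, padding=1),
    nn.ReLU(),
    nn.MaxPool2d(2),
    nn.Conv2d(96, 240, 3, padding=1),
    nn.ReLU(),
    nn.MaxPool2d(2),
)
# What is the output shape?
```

Input: (8, 3, 120, 120) -> after first Conv2d: (8, 96, 120, 120) -> after first MaxPool2d: (8, 96, 60, 60) -> after second Conv2d: (8, 240, 60, 60) -> Output: (8, 240, 30, 30)

Answer: (8, 240, 30, 30)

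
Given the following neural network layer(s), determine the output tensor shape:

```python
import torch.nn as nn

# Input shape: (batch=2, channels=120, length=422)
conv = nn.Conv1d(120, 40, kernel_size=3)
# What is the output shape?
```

Input: (2, 120, 422) -> Output: (2, 40, 420)

Answer: (2, 40, 420)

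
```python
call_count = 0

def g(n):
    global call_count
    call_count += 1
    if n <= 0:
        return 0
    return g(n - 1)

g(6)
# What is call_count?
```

Linear recursion stepping by 1: 7 calls from n=6 down to ≤0.

Answer: 7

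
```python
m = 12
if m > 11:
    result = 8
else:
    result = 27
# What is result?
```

Trace:
`m = 12` → m = 12
`if m > 11: ...` → m > 11 is True → result = 8
So result = 8

Answer: 8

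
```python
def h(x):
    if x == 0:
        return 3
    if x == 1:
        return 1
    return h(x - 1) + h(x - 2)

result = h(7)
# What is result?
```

Build up from base cases: h(0)=3, h(1)=1, h(2)=4, h(3)=5, h(4)=9, h(5)=14, h(6)=23, ..., h(7)=37

Answer: 37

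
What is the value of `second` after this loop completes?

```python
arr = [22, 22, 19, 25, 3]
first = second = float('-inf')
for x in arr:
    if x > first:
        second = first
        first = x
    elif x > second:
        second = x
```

Second largest (with repeats) in [22, 22, 19, 25, 3]
`second` takes the values: -inf → 22

Answer: 22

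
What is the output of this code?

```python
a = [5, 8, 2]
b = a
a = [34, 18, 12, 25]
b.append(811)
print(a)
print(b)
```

Key concept: rebinding vs mutation: a is rebound to a new list, b still points at the original.
Step by step:
`a = [5, 8, 2]` → a = [5, 8, 2]
`b = a` → b = [5, 8, 2] (same object as a)
`a = [34, 18, 12, 25]` → a = [34, 18, 12, 25]
`b.append(811)` → b = [5, 8, 2, 811]
`print(a)` → prints [34, 18, 12, 25]
`print(b)` → prints [5, 8, 2, 811]

Answer:
[34, 18, 12, 25]
[5, 8, 2, 811]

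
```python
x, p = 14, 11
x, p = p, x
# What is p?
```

Trace:
`x, p = 14, 11` → x = 14; p = 11
`x, p = p, x` → x = 11; p = 14
So p = 14

Answer: 14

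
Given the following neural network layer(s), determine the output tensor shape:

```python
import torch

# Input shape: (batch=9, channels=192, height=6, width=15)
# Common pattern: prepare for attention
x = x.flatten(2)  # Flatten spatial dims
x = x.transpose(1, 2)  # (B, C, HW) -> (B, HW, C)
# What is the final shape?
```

Input: (9, 192, 6, 15) -> after flatten(2): (9, 192, 90) -> Output: (9, 90, 192)

Answer: (9, 90, 192)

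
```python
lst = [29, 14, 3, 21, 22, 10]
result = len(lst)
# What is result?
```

Trace:
`lst = [29, 14, 3, 21, 22, 10]` → lst = [29, 14, 3, 21, 22, 10]
`result = len(lst)` → result = 6
So result = 6

Answer: 6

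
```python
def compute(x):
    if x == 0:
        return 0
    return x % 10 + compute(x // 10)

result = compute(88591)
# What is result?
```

Sum of digits of 88591: 1 + 9 + 5 + 8 + 8 = 31

Answer: 31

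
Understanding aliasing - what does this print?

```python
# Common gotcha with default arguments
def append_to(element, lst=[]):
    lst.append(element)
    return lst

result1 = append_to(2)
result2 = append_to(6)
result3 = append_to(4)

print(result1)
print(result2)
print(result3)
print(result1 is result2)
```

Key concept: mutable default argument gotcha.
Step by step:
`result1 = append_to(2)` → result1 = [2]
`result2 = append_to(6)` → result1 = [2, 6] (same object as result2); result2 = [2, 6] (same object as result1)
`result3 = append_to(4)` → result1 = [2, 6, 4] (same object as result2, result3); result2 = [2, 6, 4] (same object as result1, result3); result3 = [2, 6, 4] (same object as result1, result2)
`print(result1)` → prints [2, 6, 4]
`print(result2)` → prints [2, 6, 4]
`print(result3)` → prints [2, 6, 4]
`print(result1 is result2)` → prints True

Answer:
[2, 6, 4]
[2, 6, 4]
[2, 6, 4]
True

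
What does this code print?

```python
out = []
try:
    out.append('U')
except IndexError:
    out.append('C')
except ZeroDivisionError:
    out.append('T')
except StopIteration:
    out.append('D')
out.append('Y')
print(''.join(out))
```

Execution trace: 'U' (try body, no exception) → 'Y' (after the try/except). Output: UY

Answer: UY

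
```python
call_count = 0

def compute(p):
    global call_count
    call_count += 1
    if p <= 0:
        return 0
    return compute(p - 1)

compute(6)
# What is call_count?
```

Linear recursion stepping by 1: 7 calls from p=6 down to ≤0.

Answer: 7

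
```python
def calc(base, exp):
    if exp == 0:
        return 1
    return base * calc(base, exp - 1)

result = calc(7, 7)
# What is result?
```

calc(7, 7) = 7 * 7 * 7 * 7 * 7 * 7 * 7 = 823543

Answer: 823543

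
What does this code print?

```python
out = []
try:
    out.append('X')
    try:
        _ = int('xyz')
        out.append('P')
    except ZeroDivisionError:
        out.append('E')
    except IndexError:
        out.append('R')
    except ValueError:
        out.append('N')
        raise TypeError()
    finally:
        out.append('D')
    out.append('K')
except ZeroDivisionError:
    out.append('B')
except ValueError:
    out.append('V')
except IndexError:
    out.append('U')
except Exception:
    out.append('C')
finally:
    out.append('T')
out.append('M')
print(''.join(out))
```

Execution trace: 'X' (try body) → 'N' (inner except ValueError) → 'D' (inner finally) → 'C' (except Exception) → 'T' (finally) → 'M' (after the try/except). Output: XNDCTM

Answer: XNDCTM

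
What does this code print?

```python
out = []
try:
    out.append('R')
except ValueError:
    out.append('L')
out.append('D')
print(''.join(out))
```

Execution trace: 'R' (try body, no exception) → 'D' (after the try/except). Output: RD

Answer: RD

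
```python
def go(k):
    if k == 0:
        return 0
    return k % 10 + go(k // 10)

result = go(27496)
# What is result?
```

Sum of digits of 27496: 6 + 9 + 4 + 7 + 2 = 28

Answer: 28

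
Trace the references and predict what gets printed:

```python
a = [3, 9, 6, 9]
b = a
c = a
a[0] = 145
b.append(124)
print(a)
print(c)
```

Key concept: multiple aliases.
Step by step:
`a = [3, 9, 6, 9]` → a = [3, 9, 6, 9]
`b = a` → b = [3, 9, 6, 9] (same object as a)
`c = a` → c = [3, 9, 6, 9] (same object as a, b)
`a[0] = 145` → a = [145, 9, 6, 9] (same object as b, c); b = [145, 9, 6, 9] (same object as a, c); c = [145, 9, 6, 9] (same object as a, b)
`b.append(124)` → a = [145, 9, 6, 9, 124] (same object as b, c); b = [145, 9, 6, 9, 124] (same object as a, c); c = [145, 9, 6, 9, 124] (same object as a, b)
`print(a)` → prints [145, 9, 6, 9, 124]
`print(c)` → prints [145, 9, 6, 9, 124]

Answer:
[145, 9, 6, 9, 124]
[145, 9, 6, 9, 124]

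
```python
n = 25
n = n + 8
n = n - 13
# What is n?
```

Trace:
`n = 25` → n = 25
`n = n + 8` → n = 33
`n = n - 13` → n = 20
So n = 20

Answer: 20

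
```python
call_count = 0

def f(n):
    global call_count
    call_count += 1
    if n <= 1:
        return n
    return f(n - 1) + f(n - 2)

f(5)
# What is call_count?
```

Calls(n) = 1 + Calls(n-1) + Calls(n-2); Calls(0)=Calls(1)=1. For n=5 this gives 15.

Answer: 15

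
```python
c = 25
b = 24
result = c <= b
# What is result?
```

Trace:
`c = 25` → c = 25
`b = 24` → b = 24
`result = c <= b` → result = False
So result = False

Answer: False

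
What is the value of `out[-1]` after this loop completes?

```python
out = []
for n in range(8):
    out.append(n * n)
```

Last element of squares 0 to 7
`out` takes the values: [] → [0] → [0, 1] → [0, 1, 4] → [0, 1, 4, 9] → [0, 1, 4, 9, 16] → [0, 1, 4, 9, 16, 25] → [0, 1, 4, 9, 16, 25, 36] → [0, 1, 4, 9, 16, 25, 36, 49]
So `out[-1]` = 49

Answer: 49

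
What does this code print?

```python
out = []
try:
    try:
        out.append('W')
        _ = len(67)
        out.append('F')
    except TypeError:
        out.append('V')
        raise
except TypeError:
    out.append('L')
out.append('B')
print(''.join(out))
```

Execution trace: 'W' (inner try body) → 'V' (inner except TypeError) → 'L' (outer except TypeError) → 'B' (after the try/except). Output: WVLB

Answer: WVLB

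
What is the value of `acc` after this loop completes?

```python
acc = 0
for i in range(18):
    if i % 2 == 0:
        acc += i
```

Sum of even numbers 0 to 17
`acc` takes the values: 0 → 2 → 6 → 12 → 20 → 30 → 42 → 56 → 72

Answer: 72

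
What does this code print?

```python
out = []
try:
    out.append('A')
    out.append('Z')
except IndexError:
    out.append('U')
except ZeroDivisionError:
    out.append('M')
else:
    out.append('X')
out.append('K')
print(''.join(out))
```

Execution trace: 'A' (try body) → 'Z' (try body, no exception) → 'X' (else) → 'K' (after the try/except). Output: AZXK

Answer: AZXK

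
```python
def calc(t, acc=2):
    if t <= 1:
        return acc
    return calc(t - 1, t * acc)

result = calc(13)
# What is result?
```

Accumulator trace (n, acc): (13, 2) -> (12, 26) -> (11, 312) -> (10, 3432) -> (9, 34320) -> (8, 308880) -> (7, 2471040) -> (6, 17297280) -> (5, 103783680) -> (4, 518918400) -> (3, 2075673600) -> (2, 6227020800) -> (1, 12454041600) -> return 12454041600

Answer: 12454041600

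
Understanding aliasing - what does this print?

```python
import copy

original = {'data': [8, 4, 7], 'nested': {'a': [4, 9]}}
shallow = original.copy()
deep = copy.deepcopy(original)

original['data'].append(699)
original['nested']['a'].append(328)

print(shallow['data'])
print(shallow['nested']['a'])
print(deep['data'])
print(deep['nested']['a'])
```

Key concept: comparing shallow vs deep copy.
Step by step:
`original = {'data': [8, 4, 7], 'nested': {'a': [4, 9]}}` → original = {'data': [8, 4, 7], 'nested': {'a': [4, 9]}}
`shallow = original.copy()` → shallow = {'data': [8, 4, 7], 'nested': {'a': [4, 9]}}
`deep = copy.deepcopy(original)` → deep = {'data': [8, 4, 7], 'nested': {'a': [4, 9]}}
`original['data'].append(699)` → original = {'data': [8, 4, 7, 699], 'nested': {'a': [4, 9]}}; shallow = {'data': [8, 4, 7, 699], 'nested': {'a': [4, 9]}}
`original['nested']['a'].append(328)` → original = {'data': [8, 4, 7, 699], 'nested': {'a': [4, 9, 328]}}; shallow = {'data': [8, 4, 7, 699], 'nested': {'a': [4, 9, 328]}}
`print(shallow['data'])` → prints [8, 4, 7, 699]
`print(shallow['nested']['a'])` → prints [4, 9, 328]
`print(deep['data'])` → prints [8, 4, 7]
`print(deep['nested']['a'])` → prints [4, 9]

Answer:
[8, 4, 7, 699]
[4, 9, 328]
[8, 4, 7]
[4, 9]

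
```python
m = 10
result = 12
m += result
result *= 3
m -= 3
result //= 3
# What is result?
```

Trace:
`m = 10` → m = 10
`result = 12` → result = 12
`m += result` → m = 22
`result *= 3` → result = 36
`m -= 3` → m = 19
`result //= 3` → result = 12
So result = 12

Answer: 12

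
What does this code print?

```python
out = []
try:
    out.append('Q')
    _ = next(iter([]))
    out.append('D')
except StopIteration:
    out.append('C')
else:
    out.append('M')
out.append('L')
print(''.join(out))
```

Execution trace: 'Q' (try body) → 'C' (except StopIteration) → 'L' (after the try/except). Output: QCL

Answer: QCL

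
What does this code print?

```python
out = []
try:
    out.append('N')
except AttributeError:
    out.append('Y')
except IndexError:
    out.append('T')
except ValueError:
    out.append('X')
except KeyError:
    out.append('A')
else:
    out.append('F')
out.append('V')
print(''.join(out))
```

Execution trace: 'N' (try body, no exception) → 'F' (else) → 'V' (after the try/except). Output: NFV

Answer: NFV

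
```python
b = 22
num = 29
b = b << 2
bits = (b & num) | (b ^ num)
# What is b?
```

Trace:
`b = 22` → b = 22
`num = 29` → num = 29
`b = b << 2` → b = 88
`bits = (b & num) | (b ^ num)` → bits = 93
So b = 88

Answer: 88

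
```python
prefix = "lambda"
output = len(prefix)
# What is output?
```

Trace:
`prefix = "lambda"` → prefix = 'lambda'
`output = len(prefix)` → output = 6
So output = 6

Answer: 6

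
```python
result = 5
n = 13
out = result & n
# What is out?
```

Trace:
`result = 5` → result = 5
`n = 13` → n = 13
`out = result & n` → out = 5
So out = 5

Answer: 5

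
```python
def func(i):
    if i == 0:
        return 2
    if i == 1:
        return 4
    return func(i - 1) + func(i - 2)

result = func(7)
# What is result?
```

Build up from base cases: func(0)=2, func(1)=4, func(2)=6, func(3)=10, func(4)=16, func(5)=26, func(6)=42, ..., func(7)=68

Answer: 68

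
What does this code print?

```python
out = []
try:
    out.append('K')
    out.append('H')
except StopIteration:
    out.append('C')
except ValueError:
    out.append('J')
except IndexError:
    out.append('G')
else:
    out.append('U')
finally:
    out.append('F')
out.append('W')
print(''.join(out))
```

Execution trace: 'K' (try body) → 'H' (try body, no exception) → 'U' (else) → 'F' (finally) → 'W' (after the try/except). Output: KHUFW

Answer: KHUFW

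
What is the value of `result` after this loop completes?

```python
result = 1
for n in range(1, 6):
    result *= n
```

5! = 120
`result` takes the values: 1 → 2 → 6 → 24 → 120

Answer: 120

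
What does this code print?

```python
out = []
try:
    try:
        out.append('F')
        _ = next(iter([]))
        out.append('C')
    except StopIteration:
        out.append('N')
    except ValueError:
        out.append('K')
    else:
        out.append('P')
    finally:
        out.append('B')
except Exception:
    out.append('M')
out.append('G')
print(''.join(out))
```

Execution trace: 'F' (inner try body) → 'N' (inner except StopIteration) → 'B' (inner finally) → 'G' (after the try/except). Output: FNBG

Answer: FNBG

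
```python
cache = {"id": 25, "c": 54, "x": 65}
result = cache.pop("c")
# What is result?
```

Trace:
`cache = {"id": 25, "c": 54, "x": 65}` → cache = {'id': 25, 'c': 54, 'x': 65}
`result = cache.pop("c")` → cache = {'id': 25, 'x': 65}; result = 54
So result = 54

Answer: 54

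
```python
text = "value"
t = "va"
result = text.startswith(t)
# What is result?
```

Trace:
`text = "value"` → text = 'value'
`t = "va"` → t = 'va'
`result = text.startswith(t)` → result = True
So result = True

Answer: True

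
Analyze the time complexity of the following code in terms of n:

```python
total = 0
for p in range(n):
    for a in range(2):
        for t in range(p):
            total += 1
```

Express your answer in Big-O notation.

Each loop level contributes: n × 1 × n. Multiplying the contributions gives O(n^2).

Answer: O(n^2)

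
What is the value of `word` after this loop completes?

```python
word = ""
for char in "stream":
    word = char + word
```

Reverse 'stream'
`word` takes the values: "" → "s" → "ts" → "rts" → "erts" → "aerts" → "maerts"

Answer: "maerts"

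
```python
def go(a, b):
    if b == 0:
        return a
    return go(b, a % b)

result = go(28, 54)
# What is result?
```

go(28, 54) -> go(54, 28) -> go(28, 26) -> go(26, 2) -> go(2, 0) -> 2

Answer: 2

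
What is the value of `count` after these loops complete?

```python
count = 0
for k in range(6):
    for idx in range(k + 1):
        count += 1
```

Triangle: 1 + 2 + ... + 6
`count` takes the values: 0 → 1 → 2 → 3 → 4 → 5 → 6 → 7 → 8 → 9 → 10 → 11 → 12 → 13 → 14 → 15 → 16 → 17 → 18 → 19 → 20 → 21

Answer: 21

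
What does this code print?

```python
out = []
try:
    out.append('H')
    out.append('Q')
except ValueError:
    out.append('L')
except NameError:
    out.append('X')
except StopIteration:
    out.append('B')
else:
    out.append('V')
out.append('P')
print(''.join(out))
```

Execution trace: 'H' (try body) → 'Q' (try body, no exception) → 'V' (else) → 'P' (after the try/except). Output: HQVP

Answer: HQVP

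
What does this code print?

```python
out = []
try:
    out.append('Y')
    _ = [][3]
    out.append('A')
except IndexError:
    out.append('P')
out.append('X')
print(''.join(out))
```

Execution trace: 'Y' (try body) → 'P' (except IndexError) → 'X' (after the try/except). Output: YPX

Answer: YPX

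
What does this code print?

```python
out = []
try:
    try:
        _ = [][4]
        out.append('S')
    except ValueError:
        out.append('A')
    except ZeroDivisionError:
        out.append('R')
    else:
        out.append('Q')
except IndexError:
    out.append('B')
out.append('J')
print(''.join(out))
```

Execution trace: 'B' (outer except IndexError) → 'J' (after the try/except). Output: BJ

Answer: BJ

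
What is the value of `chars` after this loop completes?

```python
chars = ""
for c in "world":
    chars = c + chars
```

Reverse 'world'
`chars` takes the values: "" → "w" → "ow" → "row" → "lrow" → "dlrow"

Answer: "dlrow"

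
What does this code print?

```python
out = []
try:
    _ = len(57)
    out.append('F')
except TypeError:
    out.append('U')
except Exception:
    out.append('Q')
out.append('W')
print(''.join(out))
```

Execution trace: 'U' (except TypeError) → 'W' (after the try/except). Output: UW

Answer: UW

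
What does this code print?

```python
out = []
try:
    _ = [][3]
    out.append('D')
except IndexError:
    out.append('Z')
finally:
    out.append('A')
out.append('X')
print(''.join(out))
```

Execution trace: 'Z' (except IndexError) → 'A' (finally) → 'X' (after the try/except). Output: ZAX

Answer: ZAX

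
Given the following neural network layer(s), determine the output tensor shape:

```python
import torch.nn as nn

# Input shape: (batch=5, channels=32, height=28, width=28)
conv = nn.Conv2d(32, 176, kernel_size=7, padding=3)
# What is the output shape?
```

Input: (5, 32, 28, 28) -> Output: (5, 176, 28, 28)

Answer: (5, 176, 28, 28)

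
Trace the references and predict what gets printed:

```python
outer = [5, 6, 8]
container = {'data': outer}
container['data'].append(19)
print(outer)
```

Key concept: dict holds reference to list.
Step by step:
`outer = [5, 6, 8]` → outer = [5, 6, 8]
`container = {'data': outer}` → container = {'data': [5, 6, 8]}
`container['data'].append(19)` → outer = [5, 6, 8, 19]; container = {'data': [5, 6, 8, 19]}
`print(outer)` → prints [5, 6, 8, 19]

Answer: [5, 6, 8, 19]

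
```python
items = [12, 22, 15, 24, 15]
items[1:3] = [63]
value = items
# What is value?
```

Trace:
`items = [12, 22, 15, 24, 15]` → items = [12, 22, 15, 24, 15]
`items[1:3] = [63]` → items = [12, 63, 24, 15]
`value = items` → value = [12, 63, 24, 15]
So value = [12, 63, 24, 15]

Answer: [12, 63, 24, 15]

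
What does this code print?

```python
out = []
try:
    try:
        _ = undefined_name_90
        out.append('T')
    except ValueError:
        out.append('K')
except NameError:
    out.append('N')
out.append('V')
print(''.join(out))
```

Execution trace: 'N' (outer except NameError) → 'V' (after the try/except). Output: NV

Answer: NV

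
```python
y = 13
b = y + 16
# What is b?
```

Trace:
`y = 13` → y = 13
`b = y + 16` → b = 29
So b = 29

Answer: 29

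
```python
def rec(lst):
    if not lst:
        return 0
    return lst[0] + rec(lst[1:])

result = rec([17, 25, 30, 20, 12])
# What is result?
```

17 + 25 + 30 + 20 + 12 + 0 = 104

Answer: 104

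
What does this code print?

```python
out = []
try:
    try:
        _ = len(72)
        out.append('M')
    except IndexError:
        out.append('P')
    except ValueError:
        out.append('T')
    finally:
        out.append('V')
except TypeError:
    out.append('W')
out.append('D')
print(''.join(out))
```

Execution trace: 'V' (finally) → 'W' (outer except TypeError) → 'D' (after the try/except). Output: VWD

Answer: VWD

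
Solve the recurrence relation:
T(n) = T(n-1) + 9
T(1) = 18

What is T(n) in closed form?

Unrolling: T(n) = T(1) + 9·(n-1) = 18 + 9(n-1) = 9n + 9.

Answer: T(n) = 9n + 9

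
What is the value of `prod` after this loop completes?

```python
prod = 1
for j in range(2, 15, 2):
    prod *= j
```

Product of even numbers 2 to 14
`prod` takes the values: 1 → 2 → 8 → 48 → 384 → 3840 → 46080 → 645120

Answer: 645120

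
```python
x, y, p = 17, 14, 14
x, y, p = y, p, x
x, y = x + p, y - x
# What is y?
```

Trace:
`x, y, p = 17, 14, 14` → x = 17; y = 14; p = 14
`x, y, p = y, p, x` → x = 14; y = 14; p = 17
`x, y = x + p, y - x` → x = 31; y = 0
So y = 0

Answer: 0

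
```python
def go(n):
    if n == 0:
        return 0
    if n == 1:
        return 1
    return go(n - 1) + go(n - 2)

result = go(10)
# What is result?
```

Build up from base cases: go(0)=0, go(1)=1, go(2)=1, go(3)=2, go(4)=3, go(5)=5, go(6)=8, ..., go(10)=55

Answer: 55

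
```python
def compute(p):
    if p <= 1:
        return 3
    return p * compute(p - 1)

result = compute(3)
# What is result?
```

compute(3) = 3 * 2 * 3 = 18

Answer: 18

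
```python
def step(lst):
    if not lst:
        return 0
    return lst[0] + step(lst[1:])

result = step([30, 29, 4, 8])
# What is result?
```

30 + 29 + 4 + 8 + 0 = 71

Answer: 71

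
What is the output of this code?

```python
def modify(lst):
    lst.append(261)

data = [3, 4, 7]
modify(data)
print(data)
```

Key concept: function modifies passed list.
Step by step:
`data = [3, 4, 7]` → data = [3, 4, 7]
`modify(data)` → data = [3, 4, 7, 261]
`print(data)` → prints [3, 4, 7, 261]

Answer: [3, 4, 7, 261]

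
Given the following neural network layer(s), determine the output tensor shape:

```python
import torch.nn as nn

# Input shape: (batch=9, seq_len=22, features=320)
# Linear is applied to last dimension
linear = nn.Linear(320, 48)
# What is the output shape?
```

Input: (9, 22, 320) -> Output: (9, 22, 48)

Answer: (9, 22, 48)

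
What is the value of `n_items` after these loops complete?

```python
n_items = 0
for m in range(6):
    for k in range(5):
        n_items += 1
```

6 * 5 = 30
`n_items` takes the values: 0 → 1 → 2 → 3 → 4 → 5 → 6 → 7 → 8 → 9 → 10 → 11 → 12 → 13 → 14 → 15 → 16 → 17 → 18 → 19 → 20 → 21 → 22 → 23 → 24 → 25 → 26 → 27 → 28 → 29 → 30

Answer: 30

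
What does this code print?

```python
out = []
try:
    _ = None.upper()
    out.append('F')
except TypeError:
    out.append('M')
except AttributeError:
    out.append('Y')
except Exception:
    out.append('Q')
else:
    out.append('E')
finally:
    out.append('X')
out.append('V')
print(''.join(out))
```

Execution trace: 'Y' (except AttributeError) → 'X' (finally) → 'V' (after the try/except). Output: YXV

Answer: YXV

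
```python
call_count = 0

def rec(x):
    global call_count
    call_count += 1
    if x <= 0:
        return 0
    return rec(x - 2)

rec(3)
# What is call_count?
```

Linear recursion stepping by 2: 3 calls from x=3 down to ≤0.

Answer: 3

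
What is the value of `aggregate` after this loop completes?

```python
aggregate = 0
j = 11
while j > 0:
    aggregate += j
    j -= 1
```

Sum 11 down to 1
`aggregate` takes the values: 0 → 11 → 21 → 30 → 38 → 45 → 51 → 56 → 60 → 63 → 65 → 66

Answer: 66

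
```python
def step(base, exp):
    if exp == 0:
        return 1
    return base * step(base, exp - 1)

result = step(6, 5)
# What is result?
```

step(6, 5) = 6 * 6 * 6 * 6 * 6 = 7776

Answer: 7776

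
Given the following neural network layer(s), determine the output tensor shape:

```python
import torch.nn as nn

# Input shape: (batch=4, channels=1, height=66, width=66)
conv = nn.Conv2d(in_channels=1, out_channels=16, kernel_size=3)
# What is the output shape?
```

Input: (4, 1, 66, 66) -> Output: (4, 16, 64, 64)

Answer: (4, 16, 64, 64)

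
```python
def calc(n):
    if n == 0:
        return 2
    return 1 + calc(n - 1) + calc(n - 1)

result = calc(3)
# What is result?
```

calc(n) = 1 + 2·calc(n-1), calc(0)=2. Closed form: (2+1)·2^3 - 1 = 23.

Answer: 23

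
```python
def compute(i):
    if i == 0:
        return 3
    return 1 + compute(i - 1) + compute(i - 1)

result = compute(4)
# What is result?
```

compute(i) = 1 + 2·compute(i-1), compute(0)=3. Closed form: (3+1)·2^4 - 1 = 63.

Answer: 63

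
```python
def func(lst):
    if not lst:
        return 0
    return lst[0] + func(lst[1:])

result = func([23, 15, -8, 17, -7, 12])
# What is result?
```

23 + 15 + (-8) + 17 + (-7) + 12 + 0 = 52

Answer: 52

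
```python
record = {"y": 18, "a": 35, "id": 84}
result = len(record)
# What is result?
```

Trace:
`record = {"y": 18, "a": 35, "id": 84}` → record = {'y': 18, 'a': 35, 'id': 84}
`result = len(record)` → result = 3
So result = 3

Answer: 3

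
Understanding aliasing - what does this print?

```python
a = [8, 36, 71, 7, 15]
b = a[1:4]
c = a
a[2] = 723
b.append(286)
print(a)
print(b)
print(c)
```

Key concept: slice vs alias.
Step by step:
`a = [8, 36, 71, 7, 15]` → a = [8, 36, 71, 7, 15]
`b = a[1:4]` → b = [36, 71, 7]
`c = a` → c = [8, 36, 71, 7, 15] (same object as a)
`a[2] = 723` → a = [8, 36, 723, 7, 15] (same object as c); c = [8, 36, 723, 7, 15] (same object as a)
`b.append(286)` → b = [36, 71, 7, 286]
`print(a)` → prints [8, 36, 723, 7, 15]
`print(b)` → prints [36, 71, 7, 286]
`print(c)` → prints [8, 36, 723, 7, 15]

Answer:
[8, 36, 723, 7, 15]
[36, 71, 7, 286]
[8, 36, 723, 7, 15]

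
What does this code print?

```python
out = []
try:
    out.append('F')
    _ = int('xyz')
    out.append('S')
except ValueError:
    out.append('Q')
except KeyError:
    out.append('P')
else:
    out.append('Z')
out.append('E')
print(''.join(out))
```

Execution trace: 'F' (try body) → 'Q' (except ValueError) → 'E' (after the try/except). Output: FQE

Answer: FQE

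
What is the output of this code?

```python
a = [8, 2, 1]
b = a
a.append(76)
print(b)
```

Key concept: basic list aliasing.
Step by step:
`a = [8, 2, 1]` → a = [8, 2, 1]
`b = a` → b = [8, 2, 1] (same object as a)
`a.append(76)` → a = [8, 2, 1, 76] (same object as b); b = [8, 2, 1, 76] (same object as a)
`print(b)` → prints [8, 2, 1, 76]

Answer: [8, 2, 1, 76]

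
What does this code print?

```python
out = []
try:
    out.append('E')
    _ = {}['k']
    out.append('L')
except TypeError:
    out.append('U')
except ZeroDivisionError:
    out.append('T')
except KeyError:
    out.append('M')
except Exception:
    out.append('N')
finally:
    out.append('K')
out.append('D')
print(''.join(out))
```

Execution trace: 'E' (try body) → 'M' (except KeyError) → 'K' (finally) → 'D' (after the try/except). Output: EMKD

Answer: EMKD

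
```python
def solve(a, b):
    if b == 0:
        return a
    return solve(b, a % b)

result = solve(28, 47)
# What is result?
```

solve(28, 47) -> solve(47, 28) -> solve(28, 19) -> solve(19, 9) -> solve(9, 1) -> solve(1, 0) -> 1

Answer: 1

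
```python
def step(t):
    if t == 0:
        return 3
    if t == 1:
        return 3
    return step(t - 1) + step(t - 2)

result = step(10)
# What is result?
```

Build up from base cases: step(0)=3, step(1)=3, step(2)=6, step(3)=9, step(4)=15, step(5)=24, step(6)=39, ..., step(10)=267

Answer: 267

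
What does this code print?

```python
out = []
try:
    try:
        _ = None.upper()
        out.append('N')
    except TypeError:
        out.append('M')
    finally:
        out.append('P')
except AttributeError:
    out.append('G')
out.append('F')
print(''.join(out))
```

Execution trace: 'P' (inner finally) → 'G' (outer except AttributeError) → 'F' (after the try/except). Output: PGF

Answer: PGF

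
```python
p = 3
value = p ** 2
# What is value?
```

Trace:
`p = 3` → p = 3
`value = p ** 2` → value = 9
So value = 9

Answer: 9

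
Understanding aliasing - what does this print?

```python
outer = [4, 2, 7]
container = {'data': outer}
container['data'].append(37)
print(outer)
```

Key concept: dict holds reference to list.
Step by step:
`outer = [4, 2, 7]` → outer = [4, 2, 7]
`container = {'data': outer}` → container = {'data': [4, 2, 7]}
`container['data'].append(37)` → outer = [4, 2, 7, 37]; container = {'data': [4, 2, 7, 37]}
`print(outer)` → prints [4, 2, 7, 37]

Answer: [4, 2, 7, 37]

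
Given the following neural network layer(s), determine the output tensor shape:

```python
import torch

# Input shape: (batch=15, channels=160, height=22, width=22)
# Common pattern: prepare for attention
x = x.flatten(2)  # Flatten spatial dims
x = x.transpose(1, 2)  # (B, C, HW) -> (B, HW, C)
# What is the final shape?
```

Input: (15, 160, 22, 22) -> after flatten(2): (15, 160, 484) -> Output: (15, 484, 160)

Answer: (15, 484, 160)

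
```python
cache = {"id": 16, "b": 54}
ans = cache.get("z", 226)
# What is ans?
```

Trace:
`cache = {"id": 16, "b": 54}` → cache = {'id': 16, 'b': 54}
`ans = cache.get("z", 226)` → ans = 226
So ans = 226

Answer: 226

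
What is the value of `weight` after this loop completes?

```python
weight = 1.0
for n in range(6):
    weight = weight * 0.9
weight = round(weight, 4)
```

Exponential decay: 1.0 * 0.9^6
`weight` takes the values: 1.0 → 0.9 → 0.81 → 0.729 → 0.6561 → 0.59049 → 0.531441 → 0.5314

Answer: 0.5314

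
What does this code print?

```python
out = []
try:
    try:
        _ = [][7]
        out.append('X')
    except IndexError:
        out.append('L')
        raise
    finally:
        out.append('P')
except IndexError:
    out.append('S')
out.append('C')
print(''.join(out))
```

Execution trace: 'L' (inner except IndexError) → 'P' (inner finally) → 'S' (outer except IndexError) → 'C' (after the try/except). Output: LPSC

Answer: LPSC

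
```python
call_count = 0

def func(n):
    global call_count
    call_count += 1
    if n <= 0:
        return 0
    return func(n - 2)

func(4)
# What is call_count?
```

Linear recursion stepping by 2: 3 calls from n=4 down to ≤0.

Answer: 3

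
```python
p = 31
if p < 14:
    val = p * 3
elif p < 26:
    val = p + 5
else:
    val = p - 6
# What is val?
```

Trace:
`p = 31` → p = 31
`if p < 14: ...` → p < 14 is False, p < 26 is False, take else branch → val = 25
So val = 25

Answer: 25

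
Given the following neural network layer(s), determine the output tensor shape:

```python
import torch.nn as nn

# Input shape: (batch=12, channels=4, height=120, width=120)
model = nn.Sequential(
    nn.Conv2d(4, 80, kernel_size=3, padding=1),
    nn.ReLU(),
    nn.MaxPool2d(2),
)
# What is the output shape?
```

Input: (12, 4, 120, 120) -> after Conv2d: (12, 80, 120, 120) -> after ReLU: (12, 80, 120, 120) -> Output: (12, 80, 60, 60)

Answer: (12, 80, 60, 60)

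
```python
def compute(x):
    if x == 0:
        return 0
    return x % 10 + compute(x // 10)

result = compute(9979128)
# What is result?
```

Sum of digits of 9979128: 8 + 2 + 1 + 9 + 7 + 9 + 9 = 45

Answer: 45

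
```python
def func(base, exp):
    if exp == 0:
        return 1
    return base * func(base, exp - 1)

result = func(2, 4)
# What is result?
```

func(2, 4) = 2 * 2 * 2 * 2 = 16

Answer: 16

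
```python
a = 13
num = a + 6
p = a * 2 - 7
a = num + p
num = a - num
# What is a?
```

Trace:
`a = 13` → a = 13
`num = a + 6` → num = 19
`p = a * 2 - 7` → p = 19
`a = num + p` → a = 38
`num = a - num` → num = 19
So a = 38

Answer: 38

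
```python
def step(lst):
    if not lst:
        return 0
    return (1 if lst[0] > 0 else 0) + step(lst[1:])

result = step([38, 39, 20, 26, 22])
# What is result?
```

Count of positive elements in [38, 39, 20, 26, 22] = 5

Answer: 5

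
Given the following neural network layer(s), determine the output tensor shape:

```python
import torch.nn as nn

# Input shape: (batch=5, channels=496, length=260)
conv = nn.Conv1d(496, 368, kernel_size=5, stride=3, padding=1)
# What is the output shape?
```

Input: (5, 496, 260) -> Output: (5, 368, 86)

Answer: (5, 368, 86)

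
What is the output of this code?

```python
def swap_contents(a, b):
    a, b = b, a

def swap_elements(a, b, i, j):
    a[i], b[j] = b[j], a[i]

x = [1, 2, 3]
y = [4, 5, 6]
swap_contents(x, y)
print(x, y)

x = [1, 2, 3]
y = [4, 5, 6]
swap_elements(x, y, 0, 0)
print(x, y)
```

Key concept: parameter rebinding vs mutation.
Step by step:
`x = [1, 2, 3]` → x = [1, 2, 3]
`y = [4, 5, 6]` → y = [4, 5, 6]
`swap_contents(x, y)` → no visible change to tracked variables
`print(x, y)` → prints [1, 2, 3] [4, 5, 6]
`x = [1, 2, 3]` → x = [1, 2, 3]
`y = [4, 5, 6]` → y = [4, 5, 6]
`swap_elements(x, y, 0, 0)` → x = [4, 2, 3]; y = [1, 5, 6]
`print(x, y)` → prints [4, 2, 3] [1, 5, 6]

Answer:
[1, 2, 3] [4, 5, 6]
[4, 2, 3] [1, 5, 6]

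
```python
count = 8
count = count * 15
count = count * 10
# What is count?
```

Trace:
`count = 8` → count = 8
`count = count * 15` → count = 120
`count = count * 10` → count = 1200
So count = 1200

Answer: 1200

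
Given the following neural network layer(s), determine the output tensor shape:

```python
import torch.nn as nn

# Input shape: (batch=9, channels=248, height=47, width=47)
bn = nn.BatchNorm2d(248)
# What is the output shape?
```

Input: (9, 248, 47, 47) -> Output: (9, 248, 47, 47)

Answer: (9, 248, 47, 47)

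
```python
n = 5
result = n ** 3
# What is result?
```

Trace:
`n = 5` → n = 5
`result = n ** 3` → result = 125
So result = 125

Answer: 125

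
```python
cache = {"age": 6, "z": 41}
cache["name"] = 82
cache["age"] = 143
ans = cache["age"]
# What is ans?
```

Trace:
`cache = {"age": 6, "z": 41}` → cache = {'age': 6, 'z': 41}
`cache["name"] = 82` → cache = {'age': 6, 'z': 41, 'name': 82}
`cache["age"] = 143` → cache = {'age': 143, 'z': 41, 'name': 82}
`ans = cache["age"]` → ans = 143
So ans = 143

Answer: 143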